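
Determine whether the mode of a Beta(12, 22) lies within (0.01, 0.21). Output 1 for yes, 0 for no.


First find the mode: (a-1)/(a+b-2) = 0.3438
Is 0.3438 in (0.01, 0.21)? 0

0


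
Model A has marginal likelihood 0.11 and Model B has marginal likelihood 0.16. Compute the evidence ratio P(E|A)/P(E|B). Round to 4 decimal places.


Evidence ratio = P(E|A) / P(E|B)
= 0.11 / 0.16
= 0.6875

0.6875


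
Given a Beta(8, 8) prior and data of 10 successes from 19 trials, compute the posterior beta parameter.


Number of failures = 19 - 10 = 9
Posterior beta = 8 + 9 = 17

17


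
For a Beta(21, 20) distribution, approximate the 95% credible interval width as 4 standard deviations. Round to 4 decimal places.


Variance of Beta(a,b) = ab / ((a+b)^2 * (a+b+1))
= 21*20 / ((41)^2 * 42)
= 0.0059
SD = sqrt(0.0059) = 0.0771
Width = 4 * SD = 0.3085

0.3085


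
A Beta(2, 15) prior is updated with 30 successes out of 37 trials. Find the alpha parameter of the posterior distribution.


In the Beta-Binomial conjugate update:
alpha_post = alpha_prior + successes
= 2 + 30
= 32

32


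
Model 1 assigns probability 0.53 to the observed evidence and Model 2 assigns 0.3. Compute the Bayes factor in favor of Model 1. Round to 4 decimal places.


BF = P(data|M1) / P(data|M2)
= 0.53 / 0.3 = 1.7667

1.7667


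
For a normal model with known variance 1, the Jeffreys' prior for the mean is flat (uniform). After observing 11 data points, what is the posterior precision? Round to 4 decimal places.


Jeffreys' prior for normal mean (known variance) is flat.
Prior precision = 0.
Posterior precision = prior_prec + n/sigma^2 = 0 + 11/1
= 11.0

11.0


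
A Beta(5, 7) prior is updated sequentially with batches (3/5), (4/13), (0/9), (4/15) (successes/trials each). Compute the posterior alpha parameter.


Sequential conjugate updating is equivalent to a single batch update.
Total successes across all batches = 11
alpha_posterior = alpha_prior + total_successes = 5 + 11
= 16

16


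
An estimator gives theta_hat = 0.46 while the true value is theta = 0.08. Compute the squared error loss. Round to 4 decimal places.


The squared error loss is (theta_hat - theta)^2
= (0.46 - 0.08)^2
= (0.38)^2 = 0.1444

0.1444


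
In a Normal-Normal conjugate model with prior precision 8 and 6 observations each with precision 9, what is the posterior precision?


Posterior precision = prior precision + n * observation precision
= 8 + 6 * 9
= 8 + 54 = 62

62


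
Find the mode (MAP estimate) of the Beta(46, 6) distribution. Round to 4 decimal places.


For Beta(a,b) with a,b > 1:
Mode = (a-1)/(a+b-2) = (46-1)/(52-2)
= 45/50 = 0.9

0.9


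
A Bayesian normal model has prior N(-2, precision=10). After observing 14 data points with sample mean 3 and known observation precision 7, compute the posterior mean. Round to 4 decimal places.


Posterior mean = (prior_precision * prior_mean + n * data_precision * data_mean) / (prior_precision + n * data_precision)
Numerator = 10*-2 + 14*7*3 = 274
Denominator = 10 + 14*7 = 108
Posterior mean = 2.537

2.537


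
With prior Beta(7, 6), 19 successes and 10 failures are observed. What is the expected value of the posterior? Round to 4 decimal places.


Posterior = Beta(26, 16)
E[theta] = alpha/(alpha+beta)
= 26/42 = 0.619

0.619


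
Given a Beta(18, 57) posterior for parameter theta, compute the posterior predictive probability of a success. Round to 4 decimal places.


For a Beta-Bernoulli model, the predictive probability is the mean:
P(success) = 18/(18+57) = 18/75 = 0.24

0.24


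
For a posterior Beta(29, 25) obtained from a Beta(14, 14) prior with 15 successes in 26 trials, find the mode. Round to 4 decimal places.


Mode = (alpha - 1) / (alpha + beta - 2)
= 28 / 52
= 0.5385

0.5385


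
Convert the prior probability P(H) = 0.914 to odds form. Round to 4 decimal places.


P(not H) = 1 - 0.914 = 0.086
Odds = 0.914 / 0.086 = 10.6279

10.6279


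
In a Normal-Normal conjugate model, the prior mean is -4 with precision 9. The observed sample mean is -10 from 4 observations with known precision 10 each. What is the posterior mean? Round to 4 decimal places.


Posterior precision = tau0 + n*tau = 9 + 4*10 = 49
Posterior mean = (tau0*mu0 + n*tau*xbar) / posterior_precision
= (9*-4 + 4*10*-10) / 49
= -436 / 49 = -8.898

-8.898


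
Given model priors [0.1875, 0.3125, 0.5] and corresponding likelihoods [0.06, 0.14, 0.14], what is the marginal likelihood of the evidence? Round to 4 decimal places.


P(E) = sum_i P(M_i) P(E|M_i)
= 0.0112 + 0.0438 + 0.07
= 0.125

0.125


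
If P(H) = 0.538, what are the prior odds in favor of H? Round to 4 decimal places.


Prior odds = P(H) / (1 - P(H))
= 0.538 / 0.462
= 1.1645

1.1645


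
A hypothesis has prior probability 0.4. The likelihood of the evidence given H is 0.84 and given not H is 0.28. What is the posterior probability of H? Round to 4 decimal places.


Using Bayes' theorem:
P(E) = 0.4 * 0.84 + 0.6 * 0.28
P(E) = 0.504
P(H|E) = (0.4 * 0.84) / 0.504 = 0.6667

0.6667


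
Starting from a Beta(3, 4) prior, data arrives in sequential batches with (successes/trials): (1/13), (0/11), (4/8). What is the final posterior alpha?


In sequential Bayesian updating, we sum all successes.
Total successes = 5
Final alpha = 3 + 5 = 8

8


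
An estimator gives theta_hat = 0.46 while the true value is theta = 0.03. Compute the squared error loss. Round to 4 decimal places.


The squared error loss is (theta_hat - theta)^2
= (0.46 - 0.03)^2
= (0.43)^2 = 0.1849

0.1849


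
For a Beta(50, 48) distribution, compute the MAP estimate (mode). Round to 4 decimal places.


MAP = mode = (a-1)/(a+b-2)
= (50-1)/(50+48-2)
= 49/96 = 0.5104

0.5104


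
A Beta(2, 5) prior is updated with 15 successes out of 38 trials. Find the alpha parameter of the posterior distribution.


In the Beta-Binomial conjugate update:
alpha_post = alpha_prior + successes
= 2 + 15
= 17

17


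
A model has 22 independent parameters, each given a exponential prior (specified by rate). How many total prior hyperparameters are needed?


Each exponential prior needs 1 hyperparameter (rate).
Total = 1 * 22 = 22

22


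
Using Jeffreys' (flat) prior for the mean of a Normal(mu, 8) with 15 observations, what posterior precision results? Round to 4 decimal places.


Flat prior means prior precision is 0.
Posterior precision = n / sigma^2 = 15/8 = 1.875

1.875


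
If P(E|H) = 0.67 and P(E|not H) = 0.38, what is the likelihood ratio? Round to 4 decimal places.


Likelihood ratio = P(E|H) / P(E|not H)
= 0.67 / 0.38
= 1.7632

1.7632


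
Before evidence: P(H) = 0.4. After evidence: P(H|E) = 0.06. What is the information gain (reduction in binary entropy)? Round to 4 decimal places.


Prior entropy = 0.971
Posterior entropy = 0.3274
Information gain = 0.971 - 0.3274 = 0.6435

0.6435


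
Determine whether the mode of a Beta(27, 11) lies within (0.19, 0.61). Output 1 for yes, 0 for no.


First find the mode: (a-1)/(a+b-2) = 0.7222
Is 0.7222 in (0.19, 0.61)? 0

0


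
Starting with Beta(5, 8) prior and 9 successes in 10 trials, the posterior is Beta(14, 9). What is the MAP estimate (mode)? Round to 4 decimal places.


The mode of Beta(a, b) when a > 1 and b > 1 is (a-1)/(a+b-2)
= (14 - 1) / (14 + 9 - 2)
= 13 / 21
= 0.619

0.619


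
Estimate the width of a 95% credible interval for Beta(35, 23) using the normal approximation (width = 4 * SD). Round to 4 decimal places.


For Beta(a,b): Var = ab/((a+b)^2(a+b+1))
Var = 0.0041, SD = 0.0637
Approximate 95% CI width = 4 * 0.0637 = 0.2547

0.2547


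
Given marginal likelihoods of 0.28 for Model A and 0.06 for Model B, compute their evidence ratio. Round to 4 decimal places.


Ratio = ML(A) / ML(B) = 0.28/0.06
= 4.6667

4.6667


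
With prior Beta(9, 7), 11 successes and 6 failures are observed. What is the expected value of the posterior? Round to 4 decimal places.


Posterior = Beta(20, 13)
E[theta] = alpha/(alpha+beta)
= 20/33 = 0.6061

0.6061


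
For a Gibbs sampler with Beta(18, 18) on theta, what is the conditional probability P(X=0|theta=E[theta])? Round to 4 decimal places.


E[theta] = 18/(18+18) = 0.5
P(X=0|theta) = 1 - theta = 0.5

0.5


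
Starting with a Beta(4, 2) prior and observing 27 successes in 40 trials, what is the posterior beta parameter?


Posterior beta = prior beta + failures
Failures = 40 - 27 = 13
beta_post = 2 + 13 = 15

15


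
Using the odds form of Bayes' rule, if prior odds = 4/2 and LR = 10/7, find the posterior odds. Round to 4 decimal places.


Bayes' rule in odds form: posterior odds = prior odds * LR
= (4 * 10) / (2 * 7)
= 40/14 = 2.8571

2.8571


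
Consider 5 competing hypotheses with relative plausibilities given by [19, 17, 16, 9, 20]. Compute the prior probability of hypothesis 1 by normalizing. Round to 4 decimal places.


Sum of weights = 19 + 17 + 16 + 9 + 20 = 81
Normalized prior for H1 = 19 / 81
= 0.2346

0.2346


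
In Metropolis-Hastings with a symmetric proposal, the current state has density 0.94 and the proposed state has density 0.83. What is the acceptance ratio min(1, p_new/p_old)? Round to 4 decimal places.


Ratio = p_new / p_old = 0.83 / 0.94 = 0.883
Acceptance = min(1, 0.883) = 0.883

0.883


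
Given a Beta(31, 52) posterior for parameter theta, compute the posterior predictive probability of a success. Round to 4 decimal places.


For a Beta-Bernoulli model, the predictive probability is the mean:
P(success) = 31/(31+52) = 31/83 = 0.3735

0.3735


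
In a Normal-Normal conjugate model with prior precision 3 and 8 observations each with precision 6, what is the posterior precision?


Posterior precision = prior precision + n * observation precision
= 3 + 8 * 6
= 3 + 48 = 51

51


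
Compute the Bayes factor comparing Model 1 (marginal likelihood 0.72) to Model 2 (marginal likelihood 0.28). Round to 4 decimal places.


BF12 = marginal likelihood of M1 / marginal likelihood of M2
= 0.72/0.28
= 2.5714

2.5714


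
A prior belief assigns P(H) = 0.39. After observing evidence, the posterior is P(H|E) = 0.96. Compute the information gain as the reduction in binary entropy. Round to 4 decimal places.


H(prior) = -0.39*log2(0.39) - 0.61*log2(0.61)
= 0.9648
H(post) = -0.96*log2(0.96) - 0.04*log2(0.04)
= 0.2423
IG = 0.9648 - 0.2423 = 0.7225

0.7225


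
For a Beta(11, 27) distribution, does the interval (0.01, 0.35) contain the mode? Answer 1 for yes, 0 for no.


Mode of Beta(a,b) = (a-1)/(a+b-2)
= (11-1)/(11+27-2) = 0.2778
Check: 0.01 <= 0.2778 <= 0.35?
Result: 1

1


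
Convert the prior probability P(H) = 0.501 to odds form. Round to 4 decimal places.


P(not H) = 1 - 0.501 = 0.499
Odds = 0.501 / 0.499 = 1.004

1.004


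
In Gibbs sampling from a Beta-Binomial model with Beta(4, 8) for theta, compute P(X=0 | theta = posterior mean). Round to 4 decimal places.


Posterior mean = alpha/(alpha+beta) = 4/12 = 0.3333
P(X=0|theta=mean) = 1 - theta = 0.6667

0.6667


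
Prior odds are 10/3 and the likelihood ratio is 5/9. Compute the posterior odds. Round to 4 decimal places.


Posterior odds = prior odds * likelihood ratio
= (10/3) * (5/9)
= 50 / 27
= 1.8519

1.8519


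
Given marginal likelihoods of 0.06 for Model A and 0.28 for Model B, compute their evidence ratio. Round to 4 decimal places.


Ratio = ML(A) / ML(B) = 0.06/0.28
= 0.2143

0.2143


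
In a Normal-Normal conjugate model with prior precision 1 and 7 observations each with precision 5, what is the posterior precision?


Posterior precision = prior precision + n * observation precision
= 1 + 7 * 5
= 1 + 35 = 36

36


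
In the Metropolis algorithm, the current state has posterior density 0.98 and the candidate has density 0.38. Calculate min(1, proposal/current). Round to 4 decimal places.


Ratio = 0.38/0.98 = 0.3878
Acceptance probability = min(1, 0.3878)
= 0.3878

0.3878


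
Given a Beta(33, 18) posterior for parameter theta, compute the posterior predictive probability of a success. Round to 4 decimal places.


For a Beta-Bernoulli model, the predictive probability is the mean:
P(success) = 33/(33+18) = 33/51 = 0.6471

0.6471


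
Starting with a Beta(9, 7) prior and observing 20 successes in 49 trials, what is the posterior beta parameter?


Posterior beta = prior beta + failures
Failures = 49 - 20 = 29
beta_post = 7 + 29 = 36

36


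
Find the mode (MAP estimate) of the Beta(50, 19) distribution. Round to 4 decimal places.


For Beta(a,b) with a,b > 1:
Mode = (a-1)/(a+b-2) = (50-1)/(69-2)
= 49/67 = 0.7313

0.7313


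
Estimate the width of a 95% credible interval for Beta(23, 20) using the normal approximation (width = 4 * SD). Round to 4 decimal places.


For Beta(a,b): Var = ab/((a+b)^2(a+b+1))
Var = 0.0057, SD = 0.0752
Approximate 95% CI width = 4 * 0.0752 = 0.3008

0.3008


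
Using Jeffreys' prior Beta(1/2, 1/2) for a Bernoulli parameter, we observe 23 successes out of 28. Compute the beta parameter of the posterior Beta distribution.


Conjugate update: Beta(0.5 + k, 0.5 + n - k).
k = 23, n - k = 5
Posterior beta = 0.5 + (n - k) = 0.5 + 5 = 5.5

5.5


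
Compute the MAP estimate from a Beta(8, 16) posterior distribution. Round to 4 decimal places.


MAP = mode of Beta distribution
= (alpha - 1)/(alpha + beta - 2)
= (8-1)/(8+16-2)
= 7/22 = 0.3182

0.3182


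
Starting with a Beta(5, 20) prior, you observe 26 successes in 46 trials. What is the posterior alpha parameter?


For a Beta-Binomial conjugate model:
Posterior alpha = prior alpha + number of successes
= 5 + 26 = 31

31


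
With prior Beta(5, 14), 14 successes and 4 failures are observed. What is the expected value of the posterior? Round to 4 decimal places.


Posterior = Beta(19, 18)
E[theta] = alpha/(alpha+beta)
= 19/37 = 0.5135

0.5135


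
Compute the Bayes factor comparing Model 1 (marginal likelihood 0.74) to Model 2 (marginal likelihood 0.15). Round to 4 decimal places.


BF12 = marginal likelihood of M1 / marginal likelihood of M2
= 0.74/0.15
= 4.9333

4.9333


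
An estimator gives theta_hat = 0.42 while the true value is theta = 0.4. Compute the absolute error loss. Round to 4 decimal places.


The absolute error loss is |theta_hat - theta|
= |0.42 - 0.4|
= 0.02

0.02


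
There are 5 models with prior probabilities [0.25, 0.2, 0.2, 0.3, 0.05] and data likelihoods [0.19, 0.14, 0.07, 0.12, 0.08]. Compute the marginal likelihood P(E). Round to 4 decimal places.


P(E) = sum over models of P(M_i) * P(E|M_i)
= 0.25*0.19 + 0.2*0.14 + 0.2*0.07 + 0.3*0.12 + 0.05*0.08
= 0.1295

0.1295


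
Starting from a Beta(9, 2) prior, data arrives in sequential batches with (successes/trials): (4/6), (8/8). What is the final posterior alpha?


In sequential Bayesian updating, we sum all successes.
Total successes = 12
Final alpha = 9 + 12 = 21

21


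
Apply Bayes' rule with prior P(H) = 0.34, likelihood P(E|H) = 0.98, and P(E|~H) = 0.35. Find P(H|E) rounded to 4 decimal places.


Step 1: Compute marginal P(E) = P(E|H)P(H) + P(E|~H)P(~H)
= 0.98*0.34 + 0.35*0.66 = 0.5642
Step 2: P(H|E) = P(E|H)P(H)/P(E) = 0.3332/0.5642
= 0.5906

0.5906


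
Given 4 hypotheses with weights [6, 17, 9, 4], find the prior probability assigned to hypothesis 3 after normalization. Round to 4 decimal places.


To normalize, divide each weight by the sum of all weights.
Sum = 36
Prior(H3) = 9/36 = 0.25

0.25


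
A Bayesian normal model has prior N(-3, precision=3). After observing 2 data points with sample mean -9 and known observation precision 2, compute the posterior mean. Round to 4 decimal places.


Posterior mean = (prior_precision * prior_mean + n * data_precision * data_mean) / (prior_precision + n * data_precision)
Numerator = 3*-3 + 2*2*-9 = -45
Denominator = 3 + 2*2 = 7
Posterior mean = -6.4286

-6.4286


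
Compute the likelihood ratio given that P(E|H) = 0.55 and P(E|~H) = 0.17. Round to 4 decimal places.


LR = P(E|H) / P(E|~H)
= 0.55 / 0.17 = 3.2353

3.2353


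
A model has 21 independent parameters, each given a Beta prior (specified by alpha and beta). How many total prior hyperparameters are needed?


Each Beta prior needs 2 hyperparameters (alpha and beta).
Total = 2 * 21 = 42

42


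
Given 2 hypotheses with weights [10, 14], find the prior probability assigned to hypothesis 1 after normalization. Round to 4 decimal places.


To normalize, divide each weight by the sum of all weights.
Sum = 24
Prior(H1) = 10/24 = 0.4167

0.4167


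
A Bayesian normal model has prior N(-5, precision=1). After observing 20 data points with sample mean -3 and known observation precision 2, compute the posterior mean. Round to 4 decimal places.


Posterior mean = (prior_precision * prior_mean + n * data_precision * data_mean) / (prior_precision + n * data_precision)
Numerator = 1*-5 + 20*2*-3 = -125
Denominator = 1 + 20*2 = 41
Posterior mean = -3.0488

-3.0488


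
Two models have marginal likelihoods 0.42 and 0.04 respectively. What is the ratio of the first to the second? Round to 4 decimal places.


Evidence ratio = 0.42 / 0.04
= 10.5

10.5


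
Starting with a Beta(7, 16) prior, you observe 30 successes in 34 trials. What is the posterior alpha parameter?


For a Beta-Binomial conjugate model:
Posterior alpha = prior alpha + number of successes
= 7 + 30 = 37

37


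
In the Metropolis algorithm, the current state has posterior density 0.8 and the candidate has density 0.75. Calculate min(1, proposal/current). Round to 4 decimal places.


Ratio = 0.75/0.8 = 0.9375
Acceptance probability = min(1, 0.9375)
= 0.9375

0.9375


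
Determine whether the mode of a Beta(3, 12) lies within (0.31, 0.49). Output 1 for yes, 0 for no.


First find the mode: (a-1)/(a+b-2) = 0.1538
Is 0.1538 in (0.31, 0.49)? 0

0


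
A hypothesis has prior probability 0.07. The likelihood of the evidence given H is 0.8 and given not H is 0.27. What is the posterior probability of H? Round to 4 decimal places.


Using Bayes' theorem:
P(E) = 0.07 * 0.8 + 0.93 * 0.27
P(E) = 0.3071
P(H|E) = (0.07 * 0.8) / 0.3071 = 0.1824

0.1824


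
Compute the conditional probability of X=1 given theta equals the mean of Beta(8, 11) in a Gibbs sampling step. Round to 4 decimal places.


Mean of Beta(8, 11) = 0.4211
P(X=1 | theta=0.4211) = 0.4211

0.4211


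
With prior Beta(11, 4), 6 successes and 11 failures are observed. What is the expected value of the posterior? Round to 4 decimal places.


Posterior = Beta(17, 15)
E[theta] = alpha/(alpha+beta)
= 17/32 = 0.5312

0.5312


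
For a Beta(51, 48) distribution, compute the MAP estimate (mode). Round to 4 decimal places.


MAP = mode = (a-1)/(a+b-2)
= (51-1)/(51+48-2)
= 50/97 = 0.5155

0.5155


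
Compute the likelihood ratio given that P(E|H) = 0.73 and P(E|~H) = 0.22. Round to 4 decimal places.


LR = P(E|H) / P(E|~H)
= 0.73 / 0.22 = 3.3182

3.3182


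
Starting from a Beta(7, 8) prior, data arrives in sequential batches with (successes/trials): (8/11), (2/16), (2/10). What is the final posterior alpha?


In sequential Bayesian updating, we sum all successes.
Total successes = 12
Final alpha = 7 + 12 = 19

19


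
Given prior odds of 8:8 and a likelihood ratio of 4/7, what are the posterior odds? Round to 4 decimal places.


Posterior odds = prior odds * LR
Prior odds = 8/8 = 1.0
LR = 4/7 = 0.5714
Posterior odds = 1.0 * 0.5714 = 0.5714

0.5714


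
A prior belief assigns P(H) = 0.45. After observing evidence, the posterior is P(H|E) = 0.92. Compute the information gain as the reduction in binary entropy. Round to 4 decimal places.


H(prior) = -0.45*log2(0.45) - 0.55*log2(0.55)
= 0.9928
H(post) = -0.92*log2(0.92) - 0.08*log2(0.08)
= 0.4022
IG = 0.9928 - 0.4022 = 0.5906

0.5906


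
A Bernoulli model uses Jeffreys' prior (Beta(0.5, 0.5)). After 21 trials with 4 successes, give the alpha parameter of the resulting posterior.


Posterior = Beta(prior_alpha + successes, prior_beta + failures)
= Beta(0.5 + 4, 0.5 + 17)
Posterior alpha = 0.5 + k = 0.5 + 4 = 4.5

4.5


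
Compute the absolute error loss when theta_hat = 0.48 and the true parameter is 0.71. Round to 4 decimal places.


L = |theta_hat - theta_true|
= |0.48 - 0.71| = 0.23

0.23


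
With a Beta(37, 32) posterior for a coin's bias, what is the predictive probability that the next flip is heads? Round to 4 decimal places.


The predictive probability equals the posterior mean.
P(next = heads) = alpha / (alpha + beta)
= 37 / 69 = 0.5362

0.5362


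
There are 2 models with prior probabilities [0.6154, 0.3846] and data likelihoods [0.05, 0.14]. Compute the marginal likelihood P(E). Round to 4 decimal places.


P(E) = sum over models of P(M_i) * P(E|M_i)
= 0.6154*0.05 + 0.3846*0.14
= 0.0846

0.0846


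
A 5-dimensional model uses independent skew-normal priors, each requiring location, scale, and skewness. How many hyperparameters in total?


Per parameter: 3 (location, scale, and skewness).
Total = 5 * 3 = 15

15


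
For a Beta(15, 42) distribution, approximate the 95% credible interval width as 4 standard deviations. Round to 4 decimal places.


Variance of Beta(a,b) = ab / ((a+b)^2 * (a+b+1))
= 15*42 / ((57)^2 * 58)
= 0.0033
SD = sqrt(0.0033) = 0.0578
Width = 4 * SD = 0.2313

0.2313


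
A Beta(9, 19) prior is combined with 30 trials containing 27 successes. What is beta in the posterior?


In conjugate updating:
beta_posterior = beta_prior + (n - k)
= 19 + (30 - 27)
= 19 + 3 = 22

22


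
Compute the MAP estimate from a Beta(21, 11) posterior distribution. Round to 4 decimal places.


MAP = mode of Beta distribution
= (alpha - 1)/(alpha + beta - 2)
= (21-1)/(21+11-2)
= 20/30 = 0.6667

0.6667


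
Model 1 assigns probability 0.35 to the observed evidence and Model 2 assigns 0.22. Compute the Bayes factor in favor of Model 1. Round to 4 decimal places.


BF = P(data|M1) / P(data|M2)
= 0.35 / 0.22 = 1.5909

1.5909


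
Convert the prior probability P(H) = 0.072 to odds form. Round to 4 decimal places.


P(not H) = 1 - 0.072 = 0.928
Odds = 0.072 / 0.928 = 0.0776

0.0776


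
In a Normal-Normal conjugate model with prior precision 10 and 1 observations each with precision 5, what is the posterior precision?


Posterior precision = prior precision + n * observation precision
= 10 + 1 * 5
= 10 + 5 = 15

15


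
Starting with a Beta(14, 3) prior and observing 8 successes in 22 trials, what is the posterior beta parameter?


Posterior beta = prior beta + failures
Failures = 22 - 8 = 14
beta_post = 3 + 14 = 17

17


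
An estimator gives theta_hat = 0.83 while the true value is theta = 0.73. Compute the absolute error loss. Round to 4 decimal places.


The absolute error loss is |theta_hat - theta|
= |0.83 - 0.73|
= 0.1

0.1


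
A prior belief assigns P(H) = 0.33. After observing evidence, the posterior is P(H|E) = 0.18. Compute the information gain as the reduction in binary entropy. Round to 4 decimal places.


H(prior) = -0.33*log2(0.33) - 0.67*log2(0.67)
= 0.9149
H(post) = -0.18*log2(0.18) - 0.82*log2(0.82)
= 0.6801
IG = 0.9149 - 0.6801 = 0.2348

0.2348


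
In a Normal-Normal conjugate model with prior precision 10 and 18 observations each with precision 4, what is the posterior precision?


Posterior precision = prior precision + n * observation precision
= 10 + 18 * 4
= 10 + 72 = 82

82


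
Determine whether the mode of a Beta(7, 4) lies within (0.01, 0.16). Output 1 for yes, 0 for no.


First find the mode: (a-1)/(a+b-2) = 0.6667
Is 0.6667 in (0.01, 0.16)? 0

0


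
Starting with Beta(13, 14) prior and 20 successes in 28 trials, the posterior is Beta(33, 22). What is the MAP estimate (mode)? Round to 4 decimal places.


The mode of Beta(a, b) when a > 1 and b > 1 is (a-1)/(a+b-2)
= (33 - 1) / (33 + 22 - 2)
= 32 / 53
= 0.6038

0.6038


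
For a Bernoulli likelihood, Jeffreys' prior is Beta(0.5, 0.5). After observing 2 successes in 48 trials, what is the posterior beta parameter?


Jeffreys' prior for Bernoulli is Beta(0.5, 0.5).
Posterior is Beta(0.5 + k, 0.5 + n - k).
Posterior beta = 0.5 + (n - k) = 0.5 + 46 = 46.5

46.5


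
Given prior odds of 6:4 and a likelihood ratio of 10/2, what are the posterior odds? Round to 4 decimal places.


Posterior odds = prior odds * LR
Prior odds = 6/4 = 1.5
LR = 10/2 = 5.0
Posterior odds = 1.5 * 5.0 = 7.5

7.5


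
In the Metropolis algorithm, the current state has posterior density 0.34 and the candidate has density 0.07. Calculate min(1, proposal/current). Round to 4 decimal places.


Ratio = 0.07/0.34 = 0.2059
Acceptance probability = min(1, 0.2059)
= 0.2059

0.2059


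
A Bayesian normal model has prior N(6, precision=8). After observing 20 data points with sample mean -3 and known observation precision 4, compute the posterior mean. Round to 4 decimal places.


Posterior mean = (prior_precision * prior_mean + n * data_precision * data_mean) / (prior_precision + n * data_precision)
Numerator = 8*6 + 20*4*-3 = -192
Denominator = 8 + 20*4 = 88
Posterior mean = -2.1818

-2.1818


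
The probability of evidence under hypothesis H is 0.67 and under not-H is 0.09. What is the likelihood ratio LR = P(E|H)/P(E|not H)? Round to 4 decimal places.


LR = 0.67 / 0.09
= 7.4444

7.4444


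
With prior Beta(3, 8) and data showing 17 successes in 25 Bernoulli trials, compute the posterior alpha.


Conjugate update: alpha_posterior = alpha_prior + k
= 3 + 17 = 20

20


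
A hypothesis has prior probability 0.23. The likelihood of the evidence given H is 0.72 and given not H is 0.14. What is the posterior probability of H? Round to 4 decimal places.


Using Bayes' theorem:
P(E) = 0.23 * 0.72 + 0.77 * 0.14
P(E) = 0.2734
P(H|E) = (0.23 * 0.72) / 0.2734 = 0.6057

0.6057


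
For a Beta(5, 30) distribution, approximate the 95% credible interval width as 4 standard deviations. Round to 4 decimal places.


Variance of Beta(a,b) = ab / ((a+b)^2 * (a+b+1))
= 5*30 / ((35)^2 * 36)
= 0.0034
SD = sqrt(0.0034) = 0.0583
Width = 4 * SD = 0.2333

0.2333


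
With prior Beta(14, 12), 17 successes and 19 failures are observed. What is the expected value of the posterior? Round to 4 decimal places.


Posterior = Beta(31, 31)
E[theta] = alpha/(alpha+beta)
= 31/62 = 0.5

0.5


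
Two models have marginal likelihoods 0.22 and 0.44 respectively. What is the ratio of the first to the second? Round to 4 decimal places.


Evidence ratio = 0.22 / 0.44
= 0.5

0.5


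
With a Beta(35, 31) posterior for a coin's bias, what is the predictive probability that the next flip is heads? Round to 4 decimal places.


The predictive probability equals the posterior mean.
P(next = heads) = alpha / (alpha + beta)
= 35 / 66 = 0.5303

0.5303


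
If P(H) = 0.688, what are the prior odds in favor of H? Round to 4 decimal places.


Prior odds = P(H) / (1 - P(H))
= 0.688 / 0.312
= 2.2051

2.2051


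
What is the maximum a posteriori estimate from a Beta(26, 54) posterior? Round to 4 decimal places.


The MAP estimate equals the mode of the distribution.
Mode of Beta(a,b) = (a-1)/(a+b-2)
= 25/78
= 0.3205

0.3205


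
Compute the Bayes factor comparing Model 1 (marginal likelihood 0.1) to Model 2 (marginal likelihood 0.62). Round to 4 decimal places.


BF12 = marginal likelihood of M1 / marginal likelihood of M2
= 0.1/0.62
= 0.1613

0.1613


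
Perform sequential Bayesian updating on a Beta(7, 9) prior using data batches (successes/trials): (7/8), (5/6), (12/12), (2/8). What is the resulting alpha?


Accumulate successes: 26
Posterior alpha = prior alpha + sum of successes
= 7 + 26 = 33

33


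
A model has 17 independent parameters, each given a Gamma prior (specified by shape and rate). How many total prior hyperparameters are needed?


Each Gamma prior needs 2 hyperparameters (shape and rate).
Total = 2 * 17 = 34

34


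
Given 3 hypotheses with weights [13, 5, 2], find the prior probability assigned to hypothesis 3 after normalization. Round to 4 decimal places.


To normalize, divide each weight by the sum of all weights.
Sum = 20
Prior(H3) = 2/20 = 0.1

0.1


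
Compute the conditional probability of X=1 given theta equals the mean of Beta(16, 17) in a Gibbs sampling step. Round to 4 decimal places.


Mean of Beta(16, 17) = 0.4848
P(X=1 | theta=0.4848) = 0.4848

0.4848


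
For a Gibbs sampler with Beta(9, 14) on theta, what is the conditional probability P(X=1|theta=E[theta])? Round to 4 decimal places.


E[theta] = 9/(9+14) = 0.3913
P(X=1|theta) = theta = 0.3913

0.3913


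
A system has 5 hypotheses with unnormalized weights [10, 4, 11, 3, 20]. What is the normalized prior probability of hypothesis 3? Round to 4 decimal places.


The normalized prior is the weight divided by the total.
Total weight = 48
P(H3) = 11 / 48 = 0.2292

0.2292


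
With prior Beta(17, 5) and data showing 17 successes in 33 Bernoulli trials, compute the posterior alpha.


Conjugate update: alpha_posterior = alpha_prior + k
= 17 + 17 = 34

34


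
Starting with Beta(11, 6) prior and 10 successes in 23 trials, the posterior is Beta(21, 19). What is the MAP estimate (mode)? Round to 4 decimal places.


The mode of Beta(a, b) when a > 1 and b > 1 is (a-1)/(a+b-2)
= (21 - 1) / (21 + 19 - 2)
= 20 / 38
= 0.5263

0.5263


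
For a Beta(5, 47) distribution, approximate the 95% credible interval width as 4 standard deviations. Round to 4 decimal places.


Variance of Beta(a,b) = ab / ((a+b)^2 * (a+b+1))
= 5*47 / ((52)^2 * 53)
= 0.0016
SD = sqrt(0.0016) = 0.0405
Width = 4 * SD = 0.162

0.162


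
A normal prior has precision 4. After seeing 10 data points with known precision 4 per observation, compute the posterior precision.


In the conjugate normal model, precisions add:
tau_posterior = tau_prior + n * tau_data
= 4 + 10*4 = 44

44


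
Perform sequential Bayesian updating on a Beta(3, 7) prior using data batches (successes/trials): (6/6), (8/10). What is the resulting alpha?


Accumulate successes: 14
Posterior alpha = prior alpha + sum of successes
= 3 + 14 = 17

17


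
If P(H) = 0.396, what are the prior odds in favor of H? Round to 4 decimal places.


Prior odds = P(H) / (1 - P(H))
= 0.396 / 0.604
= 0.6556

0.6556


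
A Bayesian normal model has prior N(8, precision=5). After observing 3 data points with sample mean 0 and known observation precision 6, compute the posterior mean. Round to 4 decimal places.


Posterior mean = (prior_precision * prior_mean + n * data_precision * data_mean) / (prior_precision + n * data_precision)
Numerator = 5*8 + 3*6*0 = 40
Denominator = 5 + 3*6 = 23
Posterior mean = 1.7391

1.7391


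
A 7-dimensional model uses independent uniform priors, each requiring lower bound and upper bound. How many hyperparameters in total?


Per parameter: 2 (lower bound and upper bound).
Total = 7 * 2 = 14

14


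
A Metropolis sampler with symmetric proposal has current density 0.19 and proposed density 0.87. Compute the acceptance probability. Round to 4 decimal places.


For symmetric proposals, acceptance = min(1, pi(x*)/pi(x))
= min(1, 0.87/0.19)
= min(1, 4.5789) = 1.0

1.0


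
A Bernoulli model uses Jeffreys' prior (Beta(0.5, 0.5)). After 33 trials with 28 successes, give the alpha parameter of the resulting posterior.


Posterior = Beta(prior_alpha + successes, prior_beta + failures)
= Beta(0.5 + 28, 0.5 + 5)
Posterior alpha = 0.5 + k = 0.5 + 28 = 28.5

28.5


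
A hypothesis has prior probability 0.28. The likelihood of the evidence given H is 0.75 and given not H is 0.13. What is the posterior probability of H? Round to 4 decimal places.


Using Bayes' theorem:
P(E) = 0.28 * 0.75 + 0.72 * 0.13
P(E) = 0.3036
P(H|E) = (0.28 * 0.75) / 0.3036 = 0.6917

0.6917


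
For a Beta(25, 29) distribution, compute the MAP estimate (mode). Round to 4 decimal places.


MAP = mode = (a-1)/(a+b-2)
= (25-1)/(25+29-2)
= 24/52 = 0.4615

0.4615


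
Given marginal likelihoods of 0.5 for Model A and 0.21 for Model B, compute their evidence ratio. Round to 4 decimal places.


Ratio = ML(A) / ML(B) = 0.5/0.21
= 2.381

2.381


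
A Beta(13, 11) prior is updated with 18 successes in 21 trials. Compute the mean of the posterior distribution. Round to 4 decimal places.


After update: Beta(31, 14)
Mean = 31 / (31 + 14) = 31 / 45
= 0.6889

0.6889


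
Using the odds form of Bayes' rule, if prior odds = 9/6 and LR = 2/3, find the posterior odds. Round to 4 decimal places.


Bayes' rule in odds form: posterior odds = prior odds * LR
= (9 * 2) / (6 * 3)
= 18/18 = 1.0

1.0


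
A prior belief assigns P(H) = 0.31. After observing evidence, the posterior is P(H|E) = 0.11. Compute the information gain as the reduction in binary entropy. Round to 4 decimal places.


H(prior) = -0.31*log2(0.31) - 0.69*log2(0.69)
= 0.8932
H(post) = -0.11*log2(0.11) - 0.89*log2(0.89)
= 0.4999
IG = 0.8932 - 0.4999 = 0.3933

0.3933


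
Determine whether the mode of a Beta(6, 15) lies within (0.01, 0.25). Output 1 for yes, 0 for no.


First find the mode: (a-1)/(a+b-2) = 0.2632
Is 0.2632 in (0.01, 0.25)? 0

0


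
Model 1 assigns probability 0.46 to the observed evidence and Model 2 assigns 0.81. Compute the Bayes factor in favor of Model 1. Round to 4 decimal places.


BF = P(data|M1) / P(data|M2)
= 0.46 / 0.81 = 0.5679

0.5679


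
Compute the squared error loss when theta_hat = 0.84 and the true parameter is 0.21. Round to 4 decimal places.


L = (theta_hat - theta_true)^2
= (0.84 - 0.21)^2
= 0.63^2 = 0.3969

0.3969


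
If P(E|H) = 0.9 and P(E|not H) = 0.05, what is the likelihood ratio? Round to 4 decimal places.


Likelihood ratio = P(E|H) / P(E|not H)
= 0.9 / 0.05
= 18.0

18.0


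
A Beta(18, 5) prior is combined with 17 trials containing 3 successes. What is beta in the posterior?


In conjugate updating:
beta_posterior = beta_prior + (n - k)
= 5 + (17 - 3)
= 5 + 14 = 19

19


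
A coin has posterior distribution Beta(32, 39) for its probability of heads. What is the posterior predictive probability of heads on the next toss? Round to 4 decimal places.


Posterior predictive = E[theta] = alpha/(alpha+beta)
= 32/71
= 0.4507

0.4507


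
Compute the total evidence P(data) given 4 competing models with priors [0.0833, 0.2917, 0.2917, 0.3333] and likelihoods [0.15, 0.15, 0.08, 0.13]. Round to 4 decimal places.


Marginal likelihood = sum P(model_i) * P(data|model_i)
Model 1: 0.0833 * 0.15 = 0.0125
Model 2: 0.2917 * 0.15 = 0.0438
Model 3: 0.2917 * 0.08 = 0.0233
Model 4: 0.3333 * 0.13 = 0.0433
Total = 0.1229

0.1229


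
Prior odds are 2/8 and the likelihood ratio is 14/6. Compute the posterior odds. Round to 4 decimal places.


Posterior odds = prior odds * likelihood ratio
= (2/8) * (14/6)
= 28 / 48
= 0.5833

0.5833


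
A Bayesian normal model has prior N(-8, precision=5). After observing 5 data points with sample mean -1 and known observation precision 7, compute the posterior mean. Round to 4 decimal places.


Posterior mean = (prior_precision * prior_mean + n * data_precision * data_mean) / (prior_precision + n * data_precision)
Numerator = 5*-8 + 5*7*-1 = -75
Denominator = 5 + 5*7 = 40
Posterior mean = -1.875

-1.875


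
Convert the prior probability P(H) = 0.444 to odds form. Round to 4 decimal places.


P(not H) = 1 - 0.444 = 0.556
Odds = 0.444 / 0.556 = 0.7986

0.7986


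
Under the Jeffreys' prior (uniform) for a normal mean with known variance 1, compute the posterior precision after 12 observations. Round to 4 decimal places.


Prior precision = 0 (flat prior).
Post. prec. = 0 + n/var = 12/1 = 12.0

12.0


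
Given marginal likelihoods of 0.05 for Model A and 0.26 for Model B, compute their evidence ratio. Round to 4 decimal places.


Ratio = ML(A) / ML(B) = 0.05/0.26
= 0.1923

0.1923


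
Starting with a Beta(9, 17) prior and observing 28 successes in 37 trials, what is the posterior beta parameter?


Posterior beta = prior beta + failures
Failures = 37 - 28 = 9
beta_post = 17 + 9 = 26

26


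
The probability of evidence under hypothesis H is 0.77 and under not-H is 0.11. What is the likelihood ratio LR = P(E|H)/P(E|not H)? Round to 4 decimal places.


LR = 0.77 / 0.11
= 7.0

7.0


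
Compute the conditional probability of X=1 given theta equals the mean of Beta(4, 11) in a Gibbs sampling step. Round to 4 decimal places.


Mean of Beta(4, 11) = 0.2667
P(X=1 | theta=0.2667) = 0.2667

0.2667


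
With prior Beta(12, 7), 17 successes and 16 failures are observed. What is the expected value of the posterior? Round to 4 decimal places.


Posterior = Beta(29, 23)
E[theta] = alpha/(alpha+beta)
= 29/52 = 0.5577

0.5577


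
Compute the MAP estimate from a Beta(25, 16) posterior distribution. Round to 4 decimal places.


MAP = mode of Beta distribution
= (alpha - 1)/(alpha + beta - 2)
= (25-1)/(25+16-2)
= 24/39 = 0.6154

0.6154


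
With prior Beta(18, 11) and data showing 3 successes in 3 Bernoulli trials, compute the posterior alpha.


Conjugate update: alpha_posterior = alpha_prior + k
= 18 + 3 = 21

21


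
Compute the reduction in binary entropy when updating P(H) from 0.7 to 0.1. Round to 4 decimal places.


H_before = -p*log2(p) - (1-p)*log2(1-p) for p=0.7: 0.8813
H_after for p=0.1: 0.469
Reduction = 0.8813 - 0.469 = 0.4123

0.4123


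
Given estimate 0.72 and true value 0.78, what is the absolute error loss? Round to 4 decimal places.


Absolute error = |estimate - true|
= |-0.06| = 0.06

0.06


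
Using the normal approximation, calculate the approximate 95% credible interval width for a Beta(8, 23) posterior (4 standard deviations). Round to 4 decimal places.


Var(Beta) = 8*23/(31^2 * 32) = 0.006
SD = 0.0774
Width ~ 4*SD = 0.3094

0.3094


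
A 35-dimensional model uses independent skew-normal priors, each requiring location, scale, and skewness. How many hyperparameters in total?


Per parameter: 3 (location, scale, and skewness).
Total = 35 * 3 = 105

105


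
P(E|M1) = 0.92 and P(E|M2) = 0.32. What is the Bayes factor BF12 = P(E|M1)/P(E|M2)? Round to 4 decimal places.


Bayes factor BF12 = P(E|M1) / P(E|M2)
= 0.92 / 0.32
= 2.875

2.875


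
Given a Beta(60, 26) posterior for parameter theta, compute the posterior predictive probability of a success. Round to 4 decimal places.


For a Beta-Bernoulli model, the predictive probability is the mean:
P(success) = 60/(60+26) = 60/86 = 0.6977

0.6977


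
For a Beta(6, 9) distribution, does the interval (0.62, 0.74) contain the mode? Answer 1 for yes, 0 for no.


Mode of Beta(a,b) = (a-1)/(a+b-2)
= (6-1)/(6+9-2) = 0.3846
Check: 0.62 <= 0.3846 <= 0.74?
Result: 0

0


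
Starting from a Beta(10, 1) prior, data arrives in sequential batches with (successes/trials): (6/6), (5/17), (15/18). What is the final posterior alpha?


In sequential Bayesian updating, we sum all successes.
Total successes = 26
Final alpha = 10 + 26 = 36

36


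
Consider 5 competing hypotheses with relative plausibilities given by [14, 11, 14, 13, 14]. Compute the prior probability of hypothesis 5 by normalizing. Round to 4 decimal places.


Sum of weights = 14 + 11 + 14 + 13 + 14 = 66
Normalized prior for H5 = 14 / 66
= 0.2121

0.2121


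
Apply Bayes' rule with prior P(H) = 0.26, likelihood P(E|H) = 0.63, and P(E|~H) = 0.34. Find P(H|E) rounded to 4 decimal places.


Step 1: Compute marginal P(E) = P(E|H)P(H) + P(E|~H)P(~H)
= 0.63*0.26 + 0.34*0.74 = 0.4154
Step 2: P(H|E) = P(E|H)P(H)/P(E) = 0.1638/0.4154
= 0.3943

0.3943


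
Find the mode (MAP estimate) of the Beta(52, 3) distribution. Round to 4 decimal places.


For Beta(a,b) with a,b > 1:
Mode = (a-1)/(a+b-2) = (52-1)/(55-2)
= 51/53 = 0.9623

0.9623
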